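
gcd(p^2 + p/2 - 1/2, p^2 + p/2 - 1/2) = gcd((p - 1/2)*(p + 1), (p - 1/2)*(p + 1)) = p^2 + p/2 - 1/2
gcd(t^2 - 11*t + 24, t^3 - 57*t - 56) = t - 8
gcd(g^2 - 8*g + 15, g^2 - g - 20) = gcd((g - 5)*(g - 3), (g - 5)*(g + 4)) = g - 5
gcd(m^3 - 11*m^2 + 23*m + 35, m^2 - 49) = m - 7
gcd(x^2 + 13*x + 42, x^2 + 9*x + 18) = x + 6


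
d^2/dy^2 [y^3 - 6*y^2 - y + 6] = 6*y - 12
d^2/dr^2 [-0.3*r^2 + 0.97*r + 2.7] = -0.600000000000000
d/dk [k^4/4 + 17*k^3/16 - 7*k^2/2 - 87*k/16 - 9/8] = k^3 + 51*k^2/16 - 7*k - 87/16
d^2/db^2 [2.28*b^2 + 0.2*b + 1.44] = 4.56000000000000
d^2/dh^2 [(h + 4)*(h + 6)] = 2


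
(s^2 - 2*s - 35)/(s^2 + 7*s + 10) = (s - 7)/(s + 2)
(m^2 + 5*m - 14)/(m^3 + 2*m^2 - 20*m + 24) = (m + 7)/(m^2 + 4*m - 12)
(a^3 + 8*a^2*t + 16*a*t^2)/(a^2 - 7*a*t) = (a^2 + 8*a*t + 16*t^2)/(a - 7*t)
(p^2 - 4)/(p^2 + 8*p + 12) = (p - 2)/(p + 6)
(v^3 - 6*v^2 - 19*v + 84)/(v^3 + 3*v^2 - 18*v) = (v^2 - 3*v - 28)/(v*(v + 6))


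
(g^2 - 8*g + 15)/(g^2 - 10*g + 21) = (g - 5)/(g - 7)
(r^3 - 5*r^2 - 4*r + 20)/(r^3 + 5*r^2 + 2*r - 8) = (r^2 - 7*r + 10)/(r^2 + 3*r - 4)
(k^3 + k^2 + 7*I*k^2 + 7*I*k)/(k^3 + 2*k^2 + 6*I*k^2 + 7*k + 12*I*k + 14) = k*(k + 1)/(k^2 + k*(2 - I) - 2*I)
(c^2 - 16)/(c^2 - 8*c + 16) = (c + 4)/(c - 4)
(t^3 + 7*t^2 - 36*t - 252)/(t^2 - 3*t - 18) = (t^2 + 13*t + 42)/(t + 3)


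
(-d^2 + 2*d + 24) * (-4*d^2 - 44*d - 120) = 4*d^4 + 36*d^3 - 64*d^2 - 1296*d - 2880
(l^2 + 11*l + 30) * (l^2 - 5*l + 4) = l^4 + 6*l^3 - 21*l^2 - 106*l + 120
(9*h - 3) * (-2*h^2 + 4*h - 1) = -18*h^3 + 42*h^2 - 21*h + 3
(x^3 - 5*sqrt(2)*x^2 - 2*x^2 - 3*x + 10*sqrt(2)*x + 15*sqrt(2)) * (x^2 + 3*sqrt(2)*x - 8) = x^5 - 2*sqrt(2)*x^4 - 2*x^4 - 41*x^3 + 4*sqrt(2)*x^3 + 46*sqrt(2)*x^2 + 76*x^2 - 80*sqrt(2)*x + 114*x - 120*sqrt(2)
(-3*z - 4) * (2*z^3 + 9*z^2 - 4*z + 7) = -6*z^4 - 35*z^3 - 24*z^2 - 5*z - 28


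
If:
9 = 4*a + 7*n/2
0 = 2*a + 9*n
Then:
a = 81/29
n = -18/29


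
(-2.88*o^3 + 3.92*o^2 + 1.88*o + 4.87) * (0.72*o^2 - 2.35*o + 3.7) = -2.0736*o^5 + 9.5904*o^4 - 18.5144*o^3 + 13.5924*o^2 - 4.4885*o + 18.019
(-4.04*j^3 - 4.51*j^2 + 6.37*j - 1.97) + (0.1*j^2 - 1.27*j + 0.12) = -4.04*j^3 - 4.41*j^2 + 5.1*j - 1.85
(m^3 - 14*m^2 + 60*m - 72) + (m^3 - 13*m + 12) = 2*m^3 - 14*m^2 + 47*m - 60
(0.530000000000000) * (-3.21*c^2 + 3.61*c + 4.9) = -1.7013*c^2 + 1.9133*c + 2.597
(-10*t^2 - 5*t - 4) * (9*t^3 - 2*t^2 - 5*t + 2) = -90*t^5 - 25*t^4 + 24*t^3 + 13*t^2 + 10*t - 8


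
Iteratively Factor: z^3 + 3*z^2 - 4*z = (z)*(z^2 + 3*z - 4) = z*(z + 4)*(z - 1)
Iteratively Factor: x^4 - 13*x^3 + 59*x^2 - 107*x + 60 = (x - 3)*(x^3 - 10*x^2 + 29*x - 20) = (x - 4)*(x - 3)*(x^2 - 6*x + 5) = (x - 4)*(x - 3)*(x - 1)*(x - 5)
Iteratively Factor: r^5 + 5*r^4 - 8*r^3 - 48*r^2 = (r + 4)*(r^4 + r^3 - 12*r^2) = (r + 4)^2*(r^3 - 3*r^2) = r*(r + 4)^2*(r^2 - 3*r) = r*(r - 3)*(r + 4)^2*(r)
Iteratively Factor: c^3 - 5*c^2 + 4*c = (c - 1)*(c^2 - 4*c) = c*(c - 1)*(c - 4)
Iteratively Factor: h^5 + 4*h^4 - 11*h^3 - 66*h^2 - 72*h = (h + 3)*(h^4 + h^3 - 14*h^2 - 24*h) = h*(h + 3)*(h^3 + h^2 - 14*h - 24) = h*(h - 4)*(h + 3)*(h^2 + 5*h + 6) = h*(h - 4)*(h + 2)*(h + 3)*(h + 3)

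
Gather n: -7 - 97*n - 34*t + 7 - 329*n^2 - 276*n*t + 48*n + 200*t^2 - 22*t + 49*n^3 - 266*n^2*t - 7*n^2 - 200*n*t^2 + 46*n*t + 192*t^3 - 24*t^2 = 49*n^3 + n^2*(-266*t - 336) + n*(-200*t^2 - 230*t - 49) + 192*t^3 + 176*t^2 - 56*t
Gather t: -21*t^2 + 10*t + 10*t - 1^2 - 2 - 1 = -21*t^2 + 20*t - 4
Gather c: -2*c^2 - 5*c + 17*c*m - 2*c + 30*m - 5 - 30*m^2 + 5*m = -2*c^2 + c*(17*m - 7) - 30*m^2 + 35*m - 5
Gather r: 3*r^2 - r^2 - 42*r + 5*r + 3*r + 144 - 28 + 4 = 2*r^2 - 34*r + 120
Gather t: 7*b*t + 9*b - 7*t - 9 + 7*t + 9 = 7*b*t + 9*b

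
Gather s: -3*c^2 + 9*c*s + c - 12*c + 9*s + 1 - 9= -3*c^2 - 11*c + s*(9*c + 9) - 8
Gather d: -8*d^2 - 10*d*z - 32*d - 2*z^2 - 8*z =-8*d^2 + d*(-10*z - 32) - 2*z^2 - 8*z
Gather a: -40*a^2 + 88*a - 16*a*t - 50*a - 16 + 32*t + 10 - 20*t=-40*a^2 + a*(38 - 16*t) + 12*t - 6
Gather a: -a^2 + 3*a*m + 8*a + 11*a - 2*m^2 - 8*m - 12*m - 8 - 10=-a^2 + a*(3*m + 19) - 2*m^2 - 20*m - 18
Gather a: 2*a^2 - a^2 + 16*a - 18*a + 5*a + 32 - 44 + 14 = a^2 + 3*a + 2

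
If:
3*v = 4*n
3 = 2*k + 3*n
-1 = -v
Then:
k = 3/8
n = 3/4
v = 1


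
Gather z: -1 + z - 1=z - 2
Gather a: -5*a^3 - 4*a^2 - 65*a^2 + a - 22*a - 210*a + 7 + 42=-5*a^3 - 69*a^2 - 231*a + 49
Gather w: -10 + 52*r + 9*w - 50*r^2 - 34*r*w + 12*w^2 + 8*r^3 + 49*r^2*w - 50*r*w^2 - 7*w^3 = 8*r^3 - 50*r^2 + 52*r - 7*w^3 + w^2*(12 - 50*r) + w*(49*r^2 - 34*r + 9) - 10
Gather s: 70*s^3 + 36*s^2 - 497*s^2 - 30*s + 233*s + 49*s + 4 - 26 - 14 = 70*s^3 - 461*s^2 + 252*s - 36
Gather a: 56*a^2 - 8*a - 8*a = 56*a^2 - 16*a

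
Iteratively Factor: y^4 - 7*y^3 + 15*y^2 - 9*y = (y - 3)*(y^3 - 4*y^2 + 3*y) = (y - 3)^2*(y^2 - y) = (y - 3)^2*(y - 1)*(y)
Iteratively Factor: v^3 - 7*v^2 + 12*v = (v - 3)*(v^2 - 4*v) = v*(v - 3)*(v - 4)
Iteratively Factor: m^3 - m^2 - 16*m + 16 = (m + 4)*(m^2 - 5*m + 4) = (m - 4)*(m + 4)*(m - 1)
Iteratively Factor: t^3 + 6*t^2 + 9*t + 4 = (t + 1)*(t^2 + 5*t + 4) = (t + 1)*(t + 4)*(t + 1)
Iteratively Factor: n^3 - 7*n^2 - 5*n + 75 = (n + 3)*(n^2 - 10*n + 25) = (n - 5)*(n + 3)*(n - 5)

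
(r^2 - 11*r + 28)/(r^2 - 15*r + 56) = (r - 4)/(r - 8)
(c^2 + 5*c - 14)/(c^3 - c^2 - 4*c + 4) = (c + 7)/(c^2 + c - 2)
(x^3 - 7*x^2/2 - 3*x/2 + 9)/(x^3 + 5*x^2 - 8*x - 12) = (2*x^2 - 3*x - 9)/(2*(x^2 + 7*x + 6))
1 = 1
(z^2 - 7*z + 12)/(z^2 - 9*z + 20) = (z - 3)/(z - 5)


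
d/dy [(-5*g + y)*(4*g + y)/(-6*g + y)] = ((g - 2*y)*(6*g - y) + (4*g + y)*(5*g - y))/(6*g - y)^2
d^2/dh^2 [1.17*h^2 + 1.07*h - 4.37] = 2.34000000000000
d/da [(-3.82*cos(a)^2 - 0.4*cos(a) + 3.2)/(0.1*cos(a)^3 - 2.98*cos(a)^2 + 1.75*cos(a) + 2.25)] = (-0.382*cos(a)^4 - 0.0800000000000018*cos(a)^3 + 8.837*cos(a)^2 - 1.882*cos(a) + 6.5)*sin(a)/(0.01*cos(a)^6 - 0.596*cos(a)^5 + 9.2304*cos(a)^4 - 9.98*cos(a)^3 - 10.3475*cos(a)^2 + 7.875*cos(a) + 5.0625)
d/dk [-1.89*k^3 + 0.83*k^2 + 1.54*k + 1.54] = -5.67*k^2 + 1.66*k + 1.54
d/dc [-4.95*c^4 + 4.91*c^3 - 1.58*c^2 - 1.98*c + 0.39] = -19.8*c^3 + 14.73*c^2 - 3.16*c - 1.98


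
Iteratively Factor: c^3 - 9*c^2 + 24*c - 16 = (c - 1)*(c^2 - 8*c + 16) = (c - 4)*(c - 1)*(c - 4)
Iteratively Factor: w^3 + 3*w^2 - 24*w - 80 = (w + 4)*(w^2 - w - 20) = (w - 5)*(w + 4)*(w + 4)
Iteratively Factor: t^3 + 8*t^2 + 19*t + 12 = (t + 1)*(t^2 + 7*t + 12) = (t + 1)*(t + 4)*(t + 3)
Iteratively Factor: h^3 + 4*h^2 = (h)*(h^2 + 4*h) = h*(h + 4)*(h)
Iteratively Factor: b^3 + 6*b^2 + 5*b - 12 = (b + 3)*(b^2 + 3*b - 4) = (b - 1)*(b + 3)*(b + 4)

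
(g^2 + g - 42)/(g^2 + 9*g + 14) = (g - 6)/(g + 2)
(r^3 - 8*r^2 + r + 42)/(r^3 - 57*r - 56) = (-r^3 + 8*r^2 - r - 42)/(-r^3 + 57*r + 56)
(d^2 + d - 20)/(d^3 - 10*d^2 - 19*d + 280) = (d - 4)/(d^2 - 15*d + 56)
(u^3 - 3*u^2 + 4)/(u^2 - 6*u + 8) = (u^2 - u - 2)/(u - 4)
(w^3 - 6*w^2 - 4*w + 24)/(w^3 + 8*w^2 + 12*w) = (w^2 - 8*w + 12)/(w*(w + 6))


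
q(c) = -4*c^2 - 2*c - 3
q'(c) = -8*c - 2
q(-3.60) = -47.64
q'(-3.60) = 26.80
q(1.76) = -18.91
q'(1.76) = -16.08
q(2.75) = -38.75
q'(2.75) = -24.00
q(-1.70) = -11.16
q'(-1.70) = 11.60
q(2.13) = -25.41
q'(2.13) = -19.04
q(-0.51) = -3.02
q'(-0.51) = 2.08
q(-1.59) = -9.93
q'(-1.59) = 10.72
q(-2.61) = -25.03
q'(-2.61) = 18.88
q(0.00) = -3.00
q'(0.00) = -2.00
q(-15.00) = -873.00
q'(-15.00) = 118.00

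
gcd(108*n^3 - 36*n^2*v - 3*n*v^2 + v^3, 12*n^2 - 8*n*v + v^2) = -6*n + v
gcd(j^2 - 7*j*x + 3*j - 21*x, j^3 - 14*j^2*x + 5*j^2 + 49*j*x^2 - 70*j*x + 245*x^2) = -j + 7*x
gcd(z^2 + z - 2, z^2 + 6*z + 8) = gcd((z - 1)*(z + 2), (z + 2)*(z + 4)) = z + 2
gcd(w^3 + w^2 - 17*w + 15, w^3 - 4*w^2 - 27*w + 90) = w^2 + 2*w - 15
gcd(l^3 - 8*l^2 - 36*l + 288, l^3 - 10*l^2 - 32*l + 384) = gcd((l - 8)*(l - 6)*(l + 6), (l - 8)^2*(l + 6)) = l^2 - 2*l - 48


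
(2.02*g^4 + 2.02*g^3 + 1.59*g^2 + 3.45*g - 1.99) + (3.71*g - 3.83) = 2.02*g^4 + 2.02*g^3 + 1.59*g^2 + 7.16*g - 5.82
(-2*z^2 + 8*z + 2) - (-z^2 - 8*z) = -z^2 + 16*z + 2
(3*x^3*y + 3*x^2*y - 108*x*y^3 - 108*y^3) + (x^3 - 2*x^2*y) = 3*x^3*y + x^3 + x^2*y - 108*x*y^3 - 108*y^3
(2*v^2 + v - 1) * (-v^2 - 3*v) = -2*v^4 - 7*v^3 - 2*v^2 + 3*v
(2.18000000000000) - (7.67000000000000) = -5.49000000000000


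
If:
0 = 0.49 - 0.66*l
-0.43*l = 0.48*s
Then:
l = 0.74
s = -0.67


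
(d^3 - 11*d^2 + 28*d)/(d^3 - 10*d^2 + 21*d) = (d - 4)/(d - 3)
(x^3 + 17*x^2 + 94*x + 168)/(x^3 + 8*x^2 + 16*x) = (x^2 + 13*x + 42)/(x*(x + 4))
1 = 1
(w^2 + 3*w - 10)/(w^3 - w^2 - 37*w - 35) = (w - 2)/(w^2 - 6*w - 7)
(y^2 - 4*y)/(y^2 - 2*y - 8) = y/(y + 2)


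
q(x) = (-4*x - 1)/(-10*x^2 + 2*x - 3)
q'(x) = (-4*x - 1)*(20*x - 2)/(-10*x^2 + 2*x - 3)^2 - 4/(-10*x^2 + 2*x - 3)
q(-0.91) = -0.20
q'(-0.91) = -0.01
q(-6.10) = -0.06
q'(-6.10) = -0.01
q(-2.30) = -0.14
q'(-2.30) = -0.04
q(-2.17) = -0.14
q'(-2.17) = -0.04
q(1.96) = 0.24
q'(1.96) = -0.13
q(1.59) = 0.29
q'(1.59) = -0.19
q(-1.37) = -0.18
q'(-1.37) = -0.06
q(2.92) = 0.15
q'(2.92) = -0.06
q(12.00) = 0.03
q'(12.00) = 0.00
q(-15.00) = -0.03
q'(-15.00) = 0.00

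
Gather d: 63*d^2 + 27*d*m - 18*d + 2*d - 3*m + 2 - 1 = 63*d^2 + d*(27*m - 16) - 3*m + 1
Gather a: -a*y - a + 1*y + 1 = a*(-y - 1) + y + 1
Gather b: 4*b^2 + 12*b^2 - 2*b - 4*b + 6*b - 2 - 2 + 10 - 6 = 16*b^2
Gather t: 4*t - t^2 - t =-t^2 + 3*t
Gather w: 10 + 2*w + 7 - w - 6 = w + 11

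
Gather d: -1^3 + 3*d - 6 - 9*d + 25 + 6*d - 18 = 0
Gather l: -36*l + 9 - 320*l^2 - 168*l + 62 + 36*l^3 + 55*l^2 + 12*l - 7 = 36*l^3 - 265*l^2 - 192*l + 64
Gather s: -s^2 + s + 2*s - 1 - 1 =-s^2 + 3*s - 2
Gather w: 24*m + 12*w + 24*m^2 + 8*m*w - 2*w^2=24*m^2 + 24*m - 2*w^2 + w*(8*m + 12)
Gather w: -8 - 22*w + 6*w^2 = 6*w^2 - 22*w - 8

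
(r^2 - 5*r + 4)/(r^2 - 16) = (r - 1)/(r + 4)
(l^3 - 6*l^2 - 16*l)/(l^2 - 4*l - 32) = l*(l + 2)/(l + 4)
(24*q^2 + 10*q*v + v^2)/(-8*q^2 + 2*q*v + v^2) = (-6*q - v)/(2*q - v)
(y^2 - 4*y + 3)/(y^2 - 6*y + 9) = (y - 1)/(y - 3)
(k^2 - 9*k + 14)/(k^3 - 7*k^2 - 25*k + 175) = (k - 2)/(k^2 - 25)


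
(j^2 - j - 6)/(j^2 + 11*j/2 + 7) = 2*(j - 3)/(2*j + 7)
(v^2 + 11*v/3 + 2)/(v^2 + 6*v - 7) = (v^2 + 11*v/3 + 2)/(v^2 + 6*v - 7)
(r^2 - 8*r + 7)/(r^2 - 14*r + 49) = (r - 1)/(r - 7)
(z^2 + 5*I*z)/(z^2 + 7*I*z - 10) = z/(z + 2*I)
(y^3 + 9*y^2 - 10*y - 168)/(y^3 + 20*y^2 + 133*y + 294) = (y - 4)/(y + 7)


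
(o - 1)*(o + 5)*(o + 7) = o^3 + 11*o^2 + 23*o - 35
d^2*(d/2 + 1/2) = d^3/2 + d^2/2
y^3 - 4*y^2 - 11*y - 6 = (y - 6)*(y + 1)^2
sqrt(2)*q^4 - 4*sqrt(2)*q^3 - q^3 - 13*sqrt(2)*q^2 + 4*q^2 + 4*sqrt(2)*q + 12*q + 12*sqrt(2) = (q - 6)*(q + 2)*(q - sqrt(2))*(sqrt(2)*q + 1)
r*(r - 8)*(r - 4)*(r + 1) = r^4 - 11*r^3 + 20*r^2 + 32*r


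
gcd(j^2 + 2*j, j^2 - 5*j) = j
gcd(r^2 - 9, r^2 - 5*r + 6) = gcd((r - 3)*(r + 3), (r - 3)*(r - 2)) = r - 3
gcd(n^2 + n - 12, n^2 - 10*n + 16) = 1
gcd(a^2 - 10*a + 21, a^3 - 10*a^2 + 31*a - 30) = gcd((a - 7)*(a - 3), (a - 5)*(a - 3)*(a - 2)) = a - 3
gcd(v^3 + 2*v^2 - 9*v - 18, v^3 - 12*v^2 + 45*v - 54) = v - 3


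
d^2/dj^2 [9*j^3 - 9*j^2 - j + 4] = 54*j - 18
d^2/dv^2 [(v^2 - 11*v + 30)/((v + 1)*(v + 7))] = 2*(-19*v^3 + 69*v^2 + 951*v + 2375)/(v^6 + 24*v^5 + 213*v^4 + 848*v^3 + 1491*v^2 + 1176*v + 343)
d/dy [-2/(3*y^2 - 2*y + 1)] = 4*(3*y - 1)/(3*y^2 - 2*y + 1)^2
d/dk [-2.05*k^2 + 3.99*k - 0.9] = 3.99 - 4.1*k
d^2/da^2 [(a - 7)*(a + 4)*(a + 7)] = 6*a + 8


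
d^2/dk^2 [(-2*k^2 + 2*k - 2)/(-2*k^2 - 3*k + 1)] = 4*(-10*k^3 + 18*k^2 + 12*k + 9)/(8*k^6 + 36*k^5 + 42*k^4 - 9*k^3 - 21*k^2 + 9*k - 1)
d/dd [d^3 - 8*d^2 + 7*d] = 3*d^2 - 16*d + 7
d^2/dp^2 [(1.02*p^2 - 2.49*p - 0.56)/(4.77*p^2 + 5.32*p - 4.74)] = (-2.8421709430404e-14*p^4 - 165.077298*p^3 + 61.922232*p^2 - 423.055116*p - 136.767424)/(108.531333*p^6 + 363.136284*p^5 + 81.461106*p^4 - 571.136048*p^3 - 80.9487720000001*p^2 + 358.582896*p - 106.496424)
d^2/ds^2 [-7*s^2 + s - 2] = -14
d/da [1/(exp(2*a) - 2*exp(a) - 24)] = 2*(1 - exp(a))*exp(a)/(-exp(2*a) + 2*exp(a) + 24)^2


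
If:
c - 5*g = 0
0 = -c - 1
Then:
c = -1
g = -1/5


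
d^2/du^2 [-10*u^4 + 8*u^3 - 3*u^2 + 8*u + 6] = -120*u^2 + 48*u - 6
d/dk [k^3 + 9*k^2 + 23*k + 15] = 3*k^2 + 18*k + 23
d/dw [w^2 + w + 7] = 2*w + 1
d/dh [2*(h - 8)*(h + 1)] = 4*h - 14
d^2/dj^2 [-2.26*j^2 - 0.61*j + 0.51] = -4.52000000000000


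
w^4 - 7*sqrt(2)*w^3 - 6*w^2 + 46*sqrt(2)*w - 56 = (w - 7*sqrt(2))*(w - sqrt(2))^2*(w + 2*sqrt(2))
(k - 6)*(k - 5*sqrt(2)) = k^2 - 5*sqrt(2)*k - 6*k + 30*sqrt(2)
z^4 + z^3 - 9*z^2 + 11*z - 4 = (z - 1)^3*(z + 4)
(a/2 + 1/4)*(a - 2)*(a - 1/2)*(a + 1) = a^4/2 - a^3/2 - 9*a^2/8 + a/8 + 1/4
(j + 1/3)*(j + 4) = j^2 + 13*j/3 + 4/3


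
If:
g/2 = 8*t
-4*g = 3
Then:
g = -3/4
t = -3/64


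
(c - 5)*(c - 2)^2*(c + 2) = c^4 - 7*c^3 + 6*c^2 + 28*c - 40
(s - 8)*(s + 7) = s^2 - s - 56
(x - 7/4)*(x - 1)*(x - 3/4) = x^3 - 7*x^2/2 + 61*x/16 - 21/16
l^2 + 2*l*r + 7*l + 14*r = (l + 7)*(l + 2*r)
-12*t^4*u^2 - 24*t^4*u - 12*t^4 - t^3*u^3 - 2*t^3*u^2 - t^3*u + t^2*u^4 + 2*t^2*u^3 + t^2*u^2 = (-4*t + u)*(3*t + u)*(t*u + t)^2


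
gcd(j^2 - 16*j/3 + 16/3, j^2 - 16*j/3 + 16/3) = j^2 - 16*j/3 + 16/3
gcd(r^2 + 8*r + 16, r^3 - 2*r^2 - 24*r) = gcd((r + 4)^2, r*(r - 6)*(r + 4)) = r + 4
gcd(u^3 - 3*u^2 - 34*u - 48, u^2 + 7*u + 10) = u + 2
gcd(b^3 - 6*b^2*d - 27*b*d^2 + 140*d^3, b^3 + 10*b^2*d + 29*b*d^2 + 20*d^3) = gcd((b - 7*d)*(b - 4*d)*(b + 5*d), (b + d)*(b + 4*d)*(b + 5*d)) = b + 5*d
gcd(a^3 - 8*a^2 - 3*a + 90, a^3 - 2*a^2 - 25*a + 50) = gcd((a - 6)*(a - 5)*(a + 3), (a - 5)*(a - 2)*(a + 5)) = a - 5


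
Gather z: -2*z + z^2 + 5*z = z^2 + 3*z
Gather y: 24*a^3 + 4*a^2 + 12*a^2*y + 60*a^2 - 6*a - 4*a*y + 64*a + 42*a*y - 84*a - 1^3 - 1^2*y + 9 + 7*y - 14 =24*a^3 + 64*a^2 - 26*a + y*(12*a^2 + 38*a + 6) - 6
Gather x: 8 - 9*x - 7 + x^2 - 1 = x^2 - 9*x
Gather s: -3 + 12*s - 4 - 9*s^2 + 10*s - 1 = -9*s^2 + 22*s - 8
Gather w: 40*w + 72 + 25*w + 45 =65*w + 117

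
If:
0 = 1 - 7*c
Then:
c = 1/7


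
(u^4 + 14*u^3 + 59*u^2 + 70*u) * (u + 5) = u^5 + 19*u^4 + 129*u^3 + 365*u^2 + 350*u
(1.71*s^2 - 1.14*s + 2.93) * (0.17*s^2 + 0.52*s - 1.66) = 0.2907*s^4 + 0.6954*s^3 - 2.9333*s^2 + 3.416*s - 4.8638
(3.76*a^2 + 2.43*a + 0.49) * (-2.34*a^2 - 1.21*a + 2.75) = -8.7984*a^4 - 10.2358*a^3 + 6.2531*a^2 + 6.0896*a + 1.3475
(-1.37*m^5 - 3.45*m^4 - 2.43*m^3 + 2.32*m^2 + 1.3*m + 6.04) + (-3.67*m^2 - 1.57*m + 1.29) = -1.37*m^5 - 3.45*m^4 - 2.43*m^3 - 1.35*m^2 - 0.27*m + 7.33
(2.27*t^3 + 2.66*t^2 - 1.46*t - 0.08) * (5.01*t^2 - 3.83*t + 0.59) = 11.3727*t^5 + 4.6325*t^4 - 16.1631*t^3 + 6.7604*t^2 - 0.555*t - 0.0472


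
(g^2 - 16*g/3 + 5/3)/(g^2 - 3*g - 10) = (g - 1/3)/(g + 2)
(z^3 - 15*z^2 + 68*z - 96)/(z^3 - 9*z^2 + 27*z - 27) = (z^2 - 12*z + 32)/(z^2 - 6*z + 9)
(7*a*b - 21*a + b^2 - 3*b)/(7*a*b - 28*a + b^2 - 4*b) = (b - 3)/(b - 4)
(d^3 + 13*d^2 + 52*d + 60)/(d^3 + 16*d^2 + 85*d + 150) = (d + 2)/(d + 5)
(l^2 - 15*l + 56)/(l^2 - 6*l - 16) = (l - 7)/(l + 2)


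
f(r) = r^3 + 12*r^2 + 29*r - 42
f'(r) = 3*r^2 + 24*r + 29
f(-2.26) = -57.79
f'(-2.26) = -9.92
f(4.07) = 342.23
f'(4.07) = 176.37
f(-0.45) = -52.71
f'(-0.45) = 18.81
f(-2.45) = -55.73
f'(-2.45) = -11.79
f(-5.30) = -7.50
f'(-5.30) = -13.93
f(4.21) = 367.40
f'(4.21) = 183.21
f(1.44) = 27.63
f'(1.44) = 69.78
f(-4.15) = -27.15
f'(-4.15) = -18.93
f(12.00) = 3762.00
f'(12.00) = 749.00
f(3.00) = 180.00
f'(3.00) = 128.00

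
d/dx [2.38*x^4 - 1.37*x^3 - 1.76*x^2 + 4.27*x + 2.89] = 9.52*x^3 - 4.11*x^2 - 3.52*x + 4.27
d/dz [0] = 0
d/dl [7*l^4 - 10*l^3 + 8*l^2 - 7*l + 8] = 28*l^3 - 30*l^2 + 16*l - 7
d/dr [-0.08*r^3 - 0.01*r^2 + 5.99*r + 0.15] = -0.24*r^2 - 0.02*r + 5.99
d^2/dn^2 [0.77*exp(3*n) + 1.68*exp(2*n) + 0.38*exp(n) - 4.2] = (6.93*exp(2*n) + 6.72*exp(n) + 0.38)*exp(n)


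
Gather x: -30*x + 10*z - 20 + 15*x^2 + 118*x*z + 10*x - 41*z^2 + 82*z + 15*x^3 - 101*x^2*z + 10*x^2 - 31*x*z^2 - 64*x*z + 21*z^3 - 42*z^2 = 15*x^3 + x^2*(25 - 101*z) + x*(-31*z^2 + 54*z - 20) + 21*z^3 - 83*z^2 + 92*z - 20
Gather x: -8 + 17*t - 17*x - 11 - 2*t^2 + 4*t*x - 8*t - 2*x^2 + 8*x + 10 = -2*t^2 + 9*t - 2*x^2 + x*(4*t - 9) - 9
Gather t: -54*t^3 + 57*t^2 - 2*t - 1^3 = -54*t^3 + 57*t^2 - 2*t - 1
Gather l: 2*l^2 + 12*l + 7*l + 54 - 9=2*l^2 + 19*l + 45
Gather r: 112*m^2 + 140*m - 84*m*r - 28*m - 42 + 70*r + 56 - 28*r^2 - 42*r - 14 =112*m^2 + 112*m - 28*r^2 + r*(28 - 84*m)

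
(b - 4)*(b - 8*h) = b^2 - 8*b*h - 4*b + 32*h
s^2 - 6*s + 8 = (s - 4)*(s - 2)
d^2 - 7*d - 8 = (d - 8)*(d + 1)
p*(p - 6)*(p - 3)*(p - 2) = p^4 - 11*p^3 + 36*p^2 - 36*p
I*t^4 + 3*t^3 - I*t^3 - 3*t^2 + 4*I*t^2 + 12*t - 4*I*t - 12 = (t - 3*I)*(t - 2*I)*(t + 2*I)*(I*t - I)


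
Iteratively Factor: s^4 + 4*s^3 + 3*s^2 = (s + 1)*(s^3 + 3*s^2) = (s + 1)*(s + 3)*(s^2) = s*(s + 1)*(s + 3)*(s)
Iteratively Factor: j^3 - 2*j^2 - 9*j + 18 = (j + 3)*(j^2 - 5*j + 6) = (j - 3)*(j + 3)*(j - 2)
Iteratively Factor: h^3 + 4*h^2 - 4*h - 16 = (h - 2)*(h^2 + 6*h + 8) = (h - 2)*(h + 4)*(h + 2)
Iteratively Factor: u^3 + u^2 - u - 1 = (u + 1)*(u^2 - 1) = (u + 1)^2*(u - 1)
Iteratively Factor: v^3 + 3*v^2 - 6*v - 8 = (v + 1)*(v^2 + 2*v - 8) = (v + 1)*(v + 4)*(v - 2)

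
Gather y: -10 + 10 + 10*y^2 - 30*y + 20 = 10*y^2 - 30*y + 20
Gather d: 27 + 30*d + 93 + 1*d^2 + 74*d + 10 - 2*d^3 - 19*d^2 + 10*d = -2*d^3 - 18*d^2 + 114*d + 130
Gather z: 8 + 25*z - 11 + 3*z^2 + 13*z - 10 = 3*z^2 + 38*z - 13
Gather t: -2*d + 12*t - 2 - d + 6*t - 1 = -3*d + 18*t - 3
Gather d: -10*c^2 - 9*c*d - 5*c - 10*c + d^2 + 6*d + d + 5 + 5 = -10*c^2 - 15*c + d^2 + d*(7 - 9*c) + 10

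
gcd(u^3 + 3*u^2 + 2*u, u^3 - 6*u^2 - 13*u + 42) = 1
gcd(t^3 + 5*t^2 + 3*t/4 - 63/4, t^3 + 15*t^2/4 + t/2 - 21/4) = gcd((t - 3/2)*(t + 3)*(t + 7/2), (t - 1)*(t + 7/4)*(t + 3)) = t + 3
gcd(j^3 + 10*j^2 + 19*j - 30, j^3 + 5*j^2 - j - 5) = j^2 + 4*j - 5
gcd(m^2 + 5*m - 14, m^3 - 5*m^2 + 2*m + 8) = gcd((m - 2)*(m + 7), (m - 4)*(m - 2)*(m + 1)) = m - 2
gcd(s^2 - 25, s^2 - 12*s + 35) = s - 5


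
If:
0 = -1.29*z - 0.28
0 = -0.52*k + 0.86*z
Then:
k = -0.36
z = -0.22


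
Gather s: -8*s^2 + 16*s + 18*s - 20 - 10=-8*s^2 + 34*s - 30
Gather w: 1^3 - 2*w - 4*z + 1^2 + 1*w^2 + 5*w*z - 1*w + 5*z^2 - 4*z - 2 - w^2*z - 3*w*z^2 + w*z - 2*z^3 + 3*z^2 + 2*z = w^2*(1 - z) + w*(-3*z^2 + 6*z - 3) - 2*z^3 + 8*z^2 - 6*z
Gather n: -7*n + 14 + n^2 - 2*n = n^2 - 9*n + 14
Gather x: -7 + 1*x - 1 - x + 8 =0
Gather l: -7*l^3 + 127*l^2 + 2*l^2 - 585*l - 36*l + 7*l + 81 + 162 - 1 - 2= -7*l^3 + 129*l^2 - 614*l + 240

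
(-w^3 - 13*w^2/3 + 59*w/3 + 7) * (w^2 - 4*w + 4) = -w^5 - w^4/3 + 33*w^3 - 89*w^2 + 152*w/3 + 28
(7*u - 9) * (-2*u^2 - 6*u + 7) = -14*u^3 - 24*u^2 + 103*u - 63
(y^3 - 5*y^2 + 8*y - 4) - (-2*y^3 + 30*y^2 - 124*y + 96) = 3*y^3 - 35*y^2 + 132*y - 100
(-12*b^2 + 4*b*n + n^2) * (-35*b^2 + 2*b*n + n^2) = 420*b^4 - 164*b^3*n - 39*b^2*n^2 + 6*b*n^3 + n^4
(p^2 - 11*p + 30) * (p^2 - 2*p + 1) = p^4 - 13*p^3 + 53*p^2 - 71*p + 30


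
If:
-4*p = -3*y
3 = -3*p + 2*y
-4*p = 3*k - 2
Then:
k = 38/3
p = -9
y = -12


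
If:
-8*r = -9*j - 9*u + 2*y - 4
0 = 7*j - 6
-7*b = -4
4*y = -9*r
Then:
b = 4/7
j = 6/7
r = -4*y/9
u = -14*y/81 - 82/63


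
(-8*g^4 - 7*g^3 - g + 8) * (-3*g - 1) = 24*g^5 + 29*g^4 + 7*g^3 + 3*g^2 - 23*g - 8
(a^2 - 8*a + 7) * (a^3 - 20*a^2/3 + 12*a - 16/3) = a^5 - 44*a^4/3 + 217*a^3/3 - 148*a^2 + 380*a/3 - 112/3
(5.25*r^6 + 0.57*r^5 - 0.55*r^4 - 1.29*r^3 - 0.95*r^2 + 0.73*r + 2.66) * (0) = 0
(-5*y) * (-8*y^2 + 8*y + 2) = 40*y^3 - 40*y^2 - 10*y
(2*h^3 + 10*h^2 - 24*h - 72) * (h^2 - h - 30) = 2*h^5 + 8*h^4 - 94*h^3 - 348*h^2 + 792*h + 2160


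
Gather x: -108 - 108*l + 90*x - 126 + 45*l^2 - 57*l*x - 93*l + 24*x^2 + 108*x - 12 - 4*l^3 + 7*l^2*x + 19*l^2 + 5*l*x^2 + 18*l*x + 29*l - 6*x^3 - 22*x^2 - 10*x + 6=-4*l^3 + 64*l^2 - 172*l - 6*x^3 + x^2*(5*l + 2) + x*(7*l^2 - 39*l + 188) - 240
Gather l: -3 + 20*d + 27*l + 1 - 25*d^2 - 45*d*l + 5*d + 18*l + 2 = -25*d^2 + 25*d + l*(45 - 45*d)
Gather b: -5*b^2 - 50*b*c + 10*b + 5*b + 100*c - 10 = -5*b^2 + b*(15 - 50*c) + 100*c - 10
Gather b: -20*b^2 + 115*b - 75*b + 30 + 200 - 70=-20*b^2 + 40*b + 160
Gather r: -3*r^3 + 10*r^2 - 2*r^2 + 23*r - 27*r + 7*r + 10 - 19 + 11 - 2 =-3*r^3 + 8*r^2 + 3*r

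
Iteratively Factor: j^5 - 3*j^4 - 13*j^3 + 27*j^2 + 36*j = (j - 4)*(j^4 + j^3 - 9*j^2 - 9*j) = (j - 4)*(j + 3)*(j^3 - 2*j^2 - 3*j) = (j - 4)*(j - 3)*(j + 3)*(j^2 + j) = (j - 4)*(j - 3)*(j + 1)*(j + 3)*(j)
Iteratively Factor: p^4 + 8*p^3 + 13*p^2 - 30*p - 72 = (p - 2)*(p^3 + 10*p^2 + 33*p + 36) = (p - 2)*(p + 3)*(p^2 + 7*p + 12) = (p - 2)*(p + 3)*(p + 4)*(p + 3)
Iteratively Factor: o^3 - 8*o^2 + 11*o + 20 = (o - 4)*(o^2 - 4*o - 5) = (o - 5)*(o - 4)*(o + 1)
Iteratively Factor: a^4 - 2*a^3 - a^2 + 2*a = (a + 1)*(a^3 - 3*a^2 + 2*a) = (a - 2)*(a + 1)*(a^2 - a) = a*(a - 2)*(a + 1)*(a - 1)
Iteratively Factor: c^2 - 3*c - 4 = (c - 4)*(c + 1)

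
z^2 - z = z*(z - 1)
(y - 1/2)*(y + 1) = y^2 + y/2 - 1/2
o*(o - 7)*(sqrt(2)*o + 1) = sqrt(2)*o^3 - 7*sqrt(2)*o^2 + o^2 - 7*o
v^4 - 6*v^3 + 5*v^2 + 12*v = v*(v - 4)*(v - 3)*(v + 1)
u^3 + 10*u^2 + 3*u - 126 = (u - 3)*(u + 6)*(u + 7)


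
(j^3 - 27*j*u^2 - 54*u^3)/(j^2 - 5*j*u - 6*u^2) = (j^2 + 6*j*u + 9*u^2)/(j + u)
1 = 1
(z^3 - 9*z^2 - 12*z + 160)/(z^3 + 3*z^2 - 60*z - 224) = (z - 5)/(z + 7)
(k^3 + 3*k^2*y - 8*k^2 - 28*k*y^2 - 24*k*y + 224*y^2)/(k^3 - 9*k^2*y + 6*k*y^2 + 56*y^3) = (-k^2 - 7*k*y + 8*k + 56*y)/(-k^2 + 5*k*y + 14*y^2)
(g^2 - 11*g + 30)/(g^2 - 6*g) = (g - 5)/g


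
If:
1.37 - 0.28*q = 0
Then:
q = 4.89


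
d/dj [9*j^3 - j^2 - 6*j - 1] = 27*j^2 - 2*j - 6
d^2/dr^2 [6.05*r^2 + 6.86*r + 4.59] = 12.1000000000000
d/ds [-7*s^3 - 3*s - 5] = -21*s^2 - 3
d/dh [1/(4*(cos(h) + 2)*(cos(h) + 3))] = (2*cos(h) + 5)*sin(h)/(4*(cos(h) + 2)^2*(cos(h) + 3)^2)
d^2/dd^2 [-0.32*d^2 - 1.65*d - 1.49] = -0.640000000000000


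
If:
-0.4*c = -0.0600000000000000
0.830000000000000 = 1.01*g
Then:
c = 0.15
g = 0.82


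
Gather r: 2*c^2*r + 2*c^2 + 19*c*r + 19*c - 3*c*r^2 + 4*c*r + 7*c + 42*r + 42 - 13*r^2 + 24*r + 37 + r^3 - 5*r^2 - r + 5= 2*c^2 + 26*c + r^3 + r^2*(-3*c - 18) + r*(2*c^2 + 23*c + 65) + 84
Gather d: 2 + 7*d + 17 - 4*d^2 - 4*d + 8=-4*d^2 + 3*d + 27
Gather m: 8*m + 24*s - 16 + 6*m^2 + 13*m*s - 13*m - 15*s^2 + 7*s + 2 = 6*m^2 + m*(13*s - 5) - 15*s^2 + 31*s - 14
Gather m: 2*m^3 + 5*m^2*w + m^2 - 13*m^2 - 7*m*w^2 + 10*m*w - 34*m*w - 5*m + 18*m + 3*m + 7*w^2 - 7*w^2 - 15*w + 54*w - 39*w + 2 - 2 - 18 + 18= 2*m^3 + m^2*(5*w - 12) + m*(-7*w^2 - 24*w + 16)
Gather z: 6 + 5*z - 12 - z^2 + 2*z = -z^2 + 7*z - 6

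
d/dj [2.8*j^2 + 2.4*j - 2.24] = 5.6*j + 2.4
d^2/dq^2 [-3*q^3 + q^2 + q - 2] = 2 - 18*q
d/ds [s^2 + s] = 2*s + 1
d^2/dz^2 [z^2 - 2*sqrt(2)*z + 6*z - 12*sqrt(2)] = 2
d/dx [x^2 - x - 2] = 2*x - 1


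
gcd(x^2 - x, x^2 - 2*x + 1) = x - 1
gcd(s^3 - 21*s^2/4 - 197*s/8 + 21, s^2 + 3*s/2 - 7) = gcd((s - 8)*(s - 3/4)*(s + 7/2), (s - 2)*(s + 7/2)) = s + 7/2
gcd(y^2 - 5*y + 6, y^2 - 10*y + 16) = y - 2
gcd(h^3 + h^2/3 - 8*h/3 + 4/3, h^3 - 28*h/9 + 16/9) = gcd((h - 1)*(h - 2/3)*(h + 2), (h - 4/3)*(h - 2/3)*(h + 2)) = h^2 + 4*h/3 - 4/3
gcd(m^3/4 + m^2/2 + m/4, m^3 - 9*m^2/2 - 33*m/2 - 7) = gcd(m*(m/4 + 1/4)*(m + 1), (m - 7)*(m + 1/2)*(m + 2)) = 1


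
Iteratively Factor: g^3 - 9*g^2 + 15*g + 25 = (g - 5)*(g^2 - 4*g - 5) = (g - 5)^2*(g + 1)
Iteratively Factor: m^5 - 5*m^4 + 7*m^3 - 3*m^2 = (m)*(m^4 - 5*m^3 + 7*m^2 - 3*m) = m*(m - 1)*(m^3 - 4*m^2 + 3*m) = m*(m - 3)*(m - 1)*(m^2 - m) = m^2*(m - 3)*(m - 1)*(m - 1)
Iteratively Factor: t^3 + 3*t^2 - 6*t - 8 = (t + 1)*(t^2 + 2*t - 8) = (t - 2)*(t + 1)*(t + 4)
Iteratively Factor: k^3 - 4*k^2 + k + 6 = (k - 3)*(k^2 - k - 2) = (k - 3)*(k + 1)*(k - 2)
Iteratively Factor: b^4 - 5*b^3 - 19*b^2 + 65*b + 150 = (b + 3)*(b^3 - 8*b^2 + 5*b + 50) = (b - 5)*(b + 3)*(b^2 - 3*b - 10) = (b - 5)^2*(b + 3)*(b + 2)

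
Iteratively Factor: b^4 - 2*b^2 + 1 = (b + 1)*(b^3 - b^2 - b + 1) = (b - 1)*(b + 1)*(b^2 - 1) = (b - 1)^2*(b + 1)*(b + 1)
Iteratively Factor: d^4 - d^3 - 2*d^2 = (d)*(d^3 - d^2 - 2*d) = d*(d + 1)*(d^2 - 2*d) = d*(d - 2)*(d + 1)*(d)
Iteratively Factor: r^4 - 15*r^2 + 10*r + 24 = (r - 2)*(r^3 + 2*r^2 - 11*r - 12) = (r - 2)*(r + 4)*(r^2 - 2*r - 3) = (r - 3)*(r - 2)*(r + 4)*(r + 1)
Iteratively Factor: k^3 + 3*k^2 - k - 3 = (k + 3)*(k^2 - 1) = (k + 1)*(k + 3)*(k - 1)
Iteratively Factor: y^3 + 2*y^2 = (y)*(y^2 + 2*y) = y*(y + 2)*(y)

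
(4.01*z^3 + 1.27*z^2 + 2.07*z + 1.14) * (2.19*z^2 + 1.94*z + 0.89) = 8.7819*z^5 + 10.5607*z^4 + 10.566*z^3 + 7.6427*z^2 + 4.0539*z + 1.0146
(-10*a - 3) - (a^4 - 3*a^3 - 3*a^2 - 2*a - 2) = -a^4 + 3*a^3 + 3*a^2 - 8*a - 1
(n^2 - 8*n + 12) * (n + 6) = n^3 - 2*n^2 - 36*n + 72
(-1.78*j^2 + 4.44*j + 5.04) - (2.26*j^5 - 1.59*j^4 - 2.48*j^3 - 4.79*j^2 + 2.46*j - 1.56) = -2.26*j^5 + 1.59*j^4 + 2.48*j^3 + 3.01*j^2 + 1.98*j + 6.6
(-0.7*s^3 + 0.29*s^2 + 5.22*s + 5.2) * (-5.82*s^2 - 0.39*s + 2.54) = 4.074*s^5 - 1.4148*s^4 - 32.2715*s^3 - 31.5632*s^2 + 11.2308*s + 13.208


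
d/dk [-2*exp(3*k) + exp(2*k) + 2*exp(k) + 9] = 2*(-3*exp(2*k) + exp(k) + 1)*exp(k)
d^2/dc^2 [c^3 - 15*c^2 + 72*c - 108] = 6*c - 30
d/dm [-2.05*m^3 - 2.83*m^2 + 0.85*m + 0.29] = -6.15*m^2 - 5.66*m + 0.85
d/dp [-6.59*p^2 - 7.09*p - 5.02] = -13.18*p - 7.09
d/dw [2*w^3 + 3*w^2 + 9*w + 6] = 6*w^2 + 6*w + 9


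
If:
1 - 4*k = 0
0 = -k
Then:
No Solution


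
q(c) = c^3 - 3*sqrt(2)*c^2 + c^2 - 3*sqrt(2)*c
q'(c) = 3*c^2 - 6*sqrt(2)*c + 2*c - 3*sqrt(2)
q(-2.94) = -40.97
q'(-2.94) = 40.75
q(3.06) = -14.69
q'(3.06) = 4.00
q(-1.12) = -0.72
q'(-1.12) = 6.78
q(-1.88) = -10.13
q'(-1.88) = 18.55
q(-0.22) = 0.77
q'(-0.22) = -2.67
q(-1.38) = -2.95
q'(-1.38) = 10.42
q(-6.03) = -311.58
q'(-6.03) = 143.95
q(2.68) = -15.41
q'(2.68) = -0.08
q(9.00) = 428.16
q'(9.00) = 180.39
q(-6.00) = -307.28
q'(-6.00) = 142.67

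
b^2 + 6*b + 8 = (b + 2)*(b + 4)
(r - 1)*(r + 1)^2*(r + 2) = r^4 + 3*r^3 + r^2 - 3*r - 2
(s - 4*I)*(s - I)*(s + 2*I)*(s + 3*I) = s^4 + 15*s^2 + 10*I*s + 24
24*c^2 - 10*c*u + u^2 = (-6*c + u)*(-4*c + u)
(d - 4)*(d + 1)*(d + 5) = d^3 + 2*d^2 - 19*d - 20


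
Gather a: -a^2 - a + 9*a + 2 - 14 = -a^2 + 8*a - 12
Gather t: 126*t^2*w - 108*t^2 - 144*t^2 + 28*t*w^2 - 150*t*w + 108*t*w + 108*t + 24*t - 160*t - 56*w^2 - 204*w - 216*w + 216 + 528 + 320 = t^2*(126*w - 252) + t*(28*w^2 - 42*w - 28) - 56*w^2 - 420*w + 1064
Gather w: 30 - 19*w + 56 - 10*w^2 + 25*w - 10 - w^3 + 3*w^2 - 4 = -w^3 - 7*w^2 + 6*w + 72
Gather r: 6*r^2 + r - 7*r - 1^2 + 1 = 6*r^2 - 6*r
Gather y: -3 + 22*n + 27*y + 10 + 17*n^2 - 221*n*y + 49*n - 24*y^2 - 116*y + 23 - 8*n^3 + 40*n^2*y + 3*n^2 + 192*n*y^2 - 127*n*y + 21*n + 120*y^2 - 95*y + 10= -8*n^3 + 20*n^2 + 92*n + y^2*(192*n + 96) + y*(40*n^2 - 348*n - 184) + 40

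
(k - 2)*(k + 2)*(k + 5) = k^3 + 5*k^2 - 4*k - 20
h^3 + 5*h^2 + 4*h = h*(h + 1)*(h + 4)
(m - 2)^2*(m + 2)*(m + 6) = m^4 + 4*m^3 - 16*m^2 - 16*m + 48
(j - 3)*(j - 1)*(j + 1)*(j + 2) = j^4 - j^3 - 7*j^2 + j + 6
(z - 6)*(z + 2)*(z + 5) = z^3 + z^2 - 32*z - 60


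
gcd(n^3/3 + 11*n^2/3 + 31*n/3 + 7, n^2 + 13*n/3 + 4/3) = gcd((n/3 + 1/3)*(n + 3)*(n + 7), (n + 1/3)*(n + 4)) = 1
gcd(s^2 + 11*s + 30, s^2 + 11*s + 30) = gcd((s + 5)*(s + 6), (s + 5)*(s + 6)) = s^2 + 11*s + 30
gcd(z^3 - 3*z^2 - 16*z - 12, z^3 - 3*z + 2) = z + 2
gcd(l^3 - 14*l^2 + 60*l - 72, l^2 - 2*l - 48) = 1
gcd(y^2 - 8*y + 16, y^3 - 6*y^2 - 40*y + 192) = y - 4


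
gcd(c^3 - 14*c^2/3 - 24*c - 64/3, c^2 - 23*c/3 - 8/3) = c - 8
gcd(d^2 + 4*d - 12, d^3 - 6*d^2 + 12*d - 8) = d - 2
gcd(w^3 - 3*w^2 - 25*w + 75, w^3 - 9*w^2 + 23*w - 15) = w^2 - 8*w + 15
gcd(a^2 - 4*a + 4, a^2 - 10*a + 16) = a - 2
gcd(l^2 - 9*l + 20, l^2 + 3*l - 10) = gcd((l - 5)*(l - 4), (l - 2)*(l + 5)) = 1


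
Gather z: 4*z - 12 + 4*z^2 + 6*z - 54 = 4*z^2 + 10*z - 66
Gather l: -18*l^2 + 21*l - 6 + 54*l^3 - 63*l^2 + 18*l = 54*l^3 - 81*l^2 + 39*l - 6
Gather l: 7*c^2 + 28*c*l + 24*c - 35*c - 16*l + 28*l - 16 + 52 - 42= 7*c^2 - 11*c + l*(28*c + 12) - 6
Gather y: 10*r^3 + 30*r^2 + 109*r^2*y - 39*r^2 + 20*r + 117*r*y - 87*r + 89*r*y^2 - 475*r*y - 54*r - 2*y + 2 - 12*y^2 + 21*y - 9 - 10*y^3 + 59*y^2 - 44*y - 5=10*r^3 - 9*r^2 - 121*r - 10*y^3 + y^2*(89*r + 47) + y*(109*r^2 - 358*r - 25) - 12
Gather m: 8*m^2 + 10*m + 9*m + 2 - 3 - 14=8*m^2 + 19*m - 15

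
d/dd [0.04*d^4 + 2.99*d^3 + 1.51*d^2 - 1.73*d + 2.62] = 0.16*d^3 + 8.97*d^2 + 3.02*d - 1.73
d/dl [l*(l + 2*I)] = 2*l + 2*I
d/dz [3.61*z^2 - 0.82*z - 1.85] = 7.22*z - 0.82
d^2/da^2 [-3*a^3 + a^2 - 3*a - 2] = 2 - 18*a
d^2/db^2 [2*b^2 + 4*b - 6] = 4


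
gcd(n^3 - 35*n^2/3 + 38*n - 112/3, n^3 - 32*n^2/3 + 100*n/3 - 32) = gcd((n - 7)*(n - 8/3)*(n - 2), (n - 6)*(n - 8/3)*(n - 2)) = n^2 - 14*n/3 + 16/3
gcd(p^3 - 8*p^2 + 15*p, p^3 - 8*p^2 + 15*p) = p^3 - 8*p^2 + 15*p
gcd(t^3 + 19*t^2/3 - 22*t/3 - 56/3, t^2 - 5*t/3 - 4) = t + 4/3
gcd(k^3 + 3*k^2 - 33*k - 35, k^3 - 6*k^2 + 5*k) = k - 5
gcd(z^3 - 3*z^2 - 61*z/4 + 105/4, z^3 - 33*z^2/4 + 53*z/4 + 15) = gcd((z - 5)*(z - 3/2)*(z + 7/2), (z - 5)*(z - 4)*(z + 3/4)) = z - 5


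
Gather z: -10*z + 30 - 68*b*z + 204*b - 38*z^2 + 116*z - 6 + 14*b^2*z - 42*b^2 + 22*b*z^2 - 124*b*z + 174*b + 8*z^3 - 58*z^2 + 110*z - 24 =-42*b^2 + 378*b + 8*z^3 + z^2*(22*b - 96) + z*(14*b^2 - 192*b + 216)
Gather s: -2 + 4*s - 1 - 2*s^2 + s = -2*s^2 + 5*s - 3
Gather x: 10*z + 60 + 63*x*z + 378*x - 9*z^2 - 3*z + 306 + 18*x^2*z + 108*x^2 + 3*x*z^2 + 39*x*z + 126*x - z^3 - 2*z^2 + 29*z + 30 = x^2*(18*z + 108) + x*(3*z^2 + 102*z + 504) - z^3 - 11*z^2 + 36*z + 396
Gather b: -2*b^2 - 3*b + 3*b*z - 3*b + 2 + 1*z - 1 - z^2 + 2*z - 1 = -2*b^2 + b*(3*z - 6) - z^2 + 3*z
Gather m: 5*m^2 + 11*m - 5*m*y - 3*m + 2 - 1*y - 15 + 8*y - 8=5*m^2 + m*(8 - 5*y) + 7*y - 21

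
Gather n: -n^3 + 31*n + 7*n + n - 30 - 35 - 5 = -n^3 + 39*n - 70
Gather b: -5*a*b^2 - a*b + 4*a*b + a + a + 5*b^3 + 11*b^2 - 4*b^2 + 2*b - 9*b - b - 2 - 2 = 2*a + 5*b^3 + b^2*(7 - 5*a) + b*(3*a - 8) - 4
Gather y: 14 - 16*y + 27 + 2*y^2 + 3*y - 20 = 2*y^2 - 13*y + 21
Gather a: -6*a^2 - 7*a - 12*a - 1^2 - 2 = -6*a^2 - 19*a - 3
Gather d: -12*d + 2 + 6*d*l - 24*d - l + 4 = d*(6*l - 36) - l + 6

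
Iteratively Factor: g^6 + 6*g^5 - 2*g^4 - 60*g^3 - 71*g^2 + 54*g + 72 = (g + 2)*(g^5 + 4*g^4 - 10*g^3 - 40*g^2 + 9*g + 36) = (g - 3)*(g + 2)*(g^4 + 7*g^3 + 11*g^2 - 7*g - 12) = (g - 3)*(g + 2)*(g + 3)*(g^3 + 4*g^2 - g - 4) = (g - 3)*(g - 1)*(g + 2)*(g + 3)*(g^2 + 5*g + 4) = (g - 3)*(g - 1)*(g + 2)*(g + 3)*(g + 4)*(g + 1)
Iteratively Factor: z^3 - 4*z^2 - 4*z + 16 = (z - 4)*(z^2 - 4) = (z - 4)*(z + 2)*(z - 2)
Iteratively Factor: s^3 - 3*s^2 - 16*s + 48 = (s - 3)*(s^2 - 16) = (s - 3)*(s + 4)*(s - 4)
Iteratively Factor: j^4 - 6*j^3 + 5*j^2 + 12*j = (j - 4)*(j^3 - 2*j^2 - 3*j) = (j - 4)*(j - 3)*(j^2 + j) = (j - 4)*(j - 3)*(j + 1)*(j)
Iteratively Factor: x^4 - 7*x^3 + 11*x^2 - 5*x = (x - 5)*(x^3 - 2*x^2 + x) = (x - 5)*(x - 1)*(x^2 - x) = x*(x - 5)*(x - 1)*(x - 1)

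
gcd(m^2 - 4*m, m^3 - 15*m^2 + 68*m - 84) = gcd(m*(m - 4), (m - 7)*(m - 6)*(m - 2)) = 1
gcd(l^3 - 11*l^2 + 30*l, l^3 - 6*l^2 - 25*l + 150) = l^2 - 11*l + 30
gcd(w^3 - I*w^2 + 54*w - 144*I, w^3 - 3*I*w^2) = w - 3*I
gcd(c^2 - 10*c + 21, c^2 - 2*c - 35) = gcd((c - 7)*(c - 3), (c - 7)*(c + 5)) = c - 7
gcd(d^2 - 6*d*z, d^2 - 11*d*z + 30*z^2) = -d + 6*z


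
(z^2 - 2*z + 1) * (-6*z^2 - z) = -6*z^4 + 11*z^3 - 4*z^2 - z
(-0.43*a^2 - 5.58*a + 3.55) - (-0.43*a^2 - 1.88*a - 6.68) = 10.23 - 3.7*a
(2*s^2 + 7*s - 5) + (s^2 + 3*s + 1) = 3*s^2 + 10*s - 4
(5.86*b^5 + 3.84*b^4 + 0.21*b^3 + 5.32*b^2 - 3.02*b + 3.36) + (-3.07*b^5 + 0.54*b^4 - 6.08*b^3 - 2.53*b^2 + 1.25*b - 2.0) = 2.79*b^5 + 4.38*b^4 - 5.87*b^3 + 2.79*b^2 - 1.77*b + 1.36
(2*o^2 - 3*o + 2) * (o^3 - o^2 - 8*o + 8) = 2*o^5 - 5*o^4 - 11*o^3 + 38*o^2 - 40*o + 16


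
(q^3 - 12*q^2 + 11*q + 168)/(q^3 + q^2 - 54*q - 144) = (q - 7)/(q + 6)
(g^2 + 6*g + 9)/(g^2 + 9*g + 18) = (g + 3)/(g + 6)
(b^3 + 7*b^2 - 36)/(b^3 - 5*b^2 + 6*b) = (b^2 + 9*b + 18)/(b*(b - 3))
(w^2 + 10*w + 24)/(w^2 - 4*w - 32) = (w + 6)/(w - 8)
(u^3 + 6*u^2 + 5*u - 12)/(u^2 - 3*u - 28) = (u^2 + 2*u - 3)/(u - 7)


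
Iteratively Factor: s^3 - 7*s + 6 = (s - 1)*(s^2 + s - 6) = (s - 1)*(s + 3)*(s - 2)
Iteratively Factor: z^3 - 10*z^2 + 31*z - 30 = (z - 5)*(z^2 - 5*z + 6) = (z - 5)*(z - 3)*(z - 2)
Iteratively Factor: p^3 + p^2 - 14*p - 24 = (p - 4)*(p^2 + 5*p + 6) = (p - 4)*(p + 2)*(p + 3)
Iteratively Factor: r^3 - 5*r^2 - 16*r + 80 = (r - 5)*(r^2 - 16) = (r - 5)*(r + 4)*(r - 4)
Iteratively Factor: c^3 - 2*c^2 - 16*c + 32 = (c + 4)*(c^2 - 6*c + 8) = (c - 2)*(c + 4)*(c - 4)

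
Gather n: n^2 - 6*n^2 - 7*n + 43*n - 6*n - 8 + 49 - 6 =-5*n^2 + 30*n + 35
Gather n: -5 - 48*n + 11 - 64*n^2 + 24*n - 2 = -64*n^2 - 24*n + 4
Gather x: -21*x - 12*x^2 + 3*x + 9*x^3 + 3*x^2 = 9*x^3 - 9*x^2 - 18*x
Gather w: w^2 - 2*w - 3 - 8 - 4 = w^2 - 2*w - 15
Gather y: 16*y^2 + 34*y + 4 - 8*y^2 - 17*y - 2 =8*y^2 + 17*y + 2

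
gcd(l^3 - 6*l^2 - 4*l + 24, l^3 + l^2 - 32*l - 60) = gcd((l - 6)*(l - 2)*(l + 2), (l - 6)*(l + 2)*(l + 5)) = l^2 - 4*l - 12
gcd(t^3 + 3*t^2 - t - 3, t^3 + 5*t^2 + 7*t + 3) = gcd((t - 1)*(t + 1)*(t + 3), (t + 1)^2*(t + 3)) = t^2 + 4*t + 3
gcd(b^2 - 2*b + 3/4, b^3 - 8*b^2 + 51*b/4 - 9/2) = b^2 - 2*b + 3/4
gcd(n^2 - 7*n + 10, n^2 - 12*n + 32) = 1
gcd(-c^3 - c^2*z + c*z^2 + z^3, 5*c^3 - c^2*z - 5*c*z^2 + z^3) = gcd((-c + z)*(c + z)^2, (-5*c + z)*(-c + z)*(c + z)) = -c^2 + z^2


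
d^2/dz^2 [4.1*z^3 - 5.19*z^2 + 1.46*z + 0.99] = 24.6*z - 10.38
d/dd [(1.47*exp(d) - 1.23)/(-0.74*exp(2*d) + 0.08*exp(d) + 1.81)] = (1.0878*exp(2*d) - 1.8204*exp(d) + 2.7591)*exp(d)/(0.5476*exp(4*d) - 0.1184*exp(3*d) - 2.6724*exp(2*d) + 0.2896*exp(d) + 3.2761)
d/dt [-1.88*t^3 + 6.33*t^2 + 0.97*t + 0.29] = -5.64*t^2 + 12.66*t + 0.97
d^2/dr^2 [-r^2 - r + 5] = -2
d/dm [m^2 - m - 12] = 2*m - 1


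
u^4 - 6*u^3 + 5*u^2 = u^2*(u - 5)*(u - 1)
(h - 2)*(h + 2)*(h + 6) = h^3 + 6*h^2 - 4*h - 24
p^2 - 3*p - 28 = (p - 7)*(p + 4)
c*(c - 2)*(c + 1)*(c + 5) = c^4 + 4*c^3 - 7*c^2 - 10*c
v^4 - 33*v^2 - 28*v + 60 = (v - 6)*(v - 1)*(v + 2)*(v + 5)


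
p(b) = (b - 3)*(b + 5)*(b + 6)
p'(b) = (b - 3)*(b + 5) + (b - 3)*(b + 6) + (b + 5)*(b + 6) = 3*b^2 + 16*b - 3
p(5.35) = 276.06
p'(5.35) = 168.47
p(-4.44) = -6.50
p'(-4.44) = -14.90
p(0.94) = -84.92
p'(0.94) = 14.69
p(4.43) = 140.65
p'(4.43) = 126.75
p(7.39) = 728.31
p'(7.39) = 279.08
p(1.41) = -75.52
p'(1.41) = 25.52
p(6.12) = 420.50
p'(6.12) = 207.28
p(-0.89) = -81.70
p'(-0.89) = -14.86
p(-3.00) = -36.00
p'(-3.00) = -24.00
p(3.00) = 0.00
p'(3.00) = 72.00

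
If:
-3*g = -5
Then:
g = 5/3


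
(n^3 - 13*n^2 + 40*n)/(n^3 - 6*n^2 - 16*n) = (n - 5)/(n + 2)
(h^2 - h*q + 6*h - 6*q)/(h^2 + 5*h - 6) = (h - q)/(h - 1)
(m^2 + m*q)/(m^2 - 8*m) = (m + q)/(m - 8)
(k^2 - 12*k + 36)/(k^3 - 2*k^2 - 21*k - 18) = (k - 6)/(k^2 + 4*k + 3)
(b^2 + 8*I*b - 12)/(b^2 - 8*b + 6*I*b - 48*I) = (b + 2*I)/(b - 8)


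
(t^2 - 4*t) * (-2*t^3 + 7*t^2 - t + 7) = -2*t^5 + 15*t^4 - 29*t^3 + 11*t^2 - 28*t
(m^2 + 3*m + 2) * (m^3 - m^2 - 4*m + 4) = m^5 + 2*m^4 - 5*m^3 - 10*m^2 + 4*m + 8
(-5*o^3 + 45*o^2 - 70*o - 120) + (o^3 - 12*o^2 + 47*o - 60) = -4*o^3 + 33*o^2 - 23*o - 180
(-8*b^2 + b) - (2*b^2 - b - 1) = -10*b^2 + 2*b + 1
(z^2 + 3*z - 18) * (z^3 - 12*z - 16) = z^5 + 3*z^4 - 30*z^3 - 52*z^2 + 168*z + 288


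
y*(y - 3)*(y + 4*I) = y^3 - 3*y^2 + 4*I*y^2 - 12*I*y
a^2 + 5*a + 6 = (a + 2)*(a + 3)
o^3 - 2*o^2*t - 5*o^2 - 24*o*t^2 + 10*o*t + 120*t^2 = (o - 5)*(o - 6*t)*(o + 4*t)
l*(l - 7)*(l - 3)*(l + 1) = l^4 - 9*l^3 + 11*l^2 + 21*l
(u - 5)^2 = u^2 - 10*u + 25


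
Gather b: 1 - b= 1 - b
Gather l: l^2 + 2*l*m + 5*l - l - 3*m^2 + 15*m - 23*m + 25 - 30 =l^2 + l*(2*m + 4) - 3*m^2 - 8*m - 5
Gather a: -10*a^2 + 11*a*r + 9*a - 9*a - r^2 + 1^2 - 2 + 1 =-10*a^2 + 11*a*r - r^2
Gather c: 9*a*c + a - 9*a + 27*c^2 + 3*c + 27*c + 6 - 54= -8*a + 27*c^2 + c*(9*a + 30) - 48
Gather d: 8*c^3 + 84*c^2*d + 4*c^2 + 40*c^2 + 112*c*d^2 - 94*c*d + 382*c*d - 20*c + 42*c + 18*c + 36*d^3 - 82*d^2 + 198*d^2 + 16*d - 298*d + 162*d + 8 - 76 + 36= 8*c^3 + 44*c^2 + 40*c + 36*d^3 + d^2*(112*c + 116) + d*(84*c^2 + 288*c - 120) - 32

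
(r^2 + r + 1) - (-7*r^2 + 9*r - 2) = 8*r^2 - 8*r + 3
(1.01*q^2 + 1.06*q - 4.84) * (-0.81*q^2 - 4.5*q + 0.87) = -0.8181*q^4 - 5.4036*q^3 + 0.0291000000000001*q^2 + 22.7022*q - 4.2108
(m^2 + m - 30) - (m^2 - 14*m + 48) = 15*m - 78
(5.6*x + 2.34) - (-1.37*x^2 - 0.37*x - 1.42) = 1.37*x^2 + 5.97*x + 3.76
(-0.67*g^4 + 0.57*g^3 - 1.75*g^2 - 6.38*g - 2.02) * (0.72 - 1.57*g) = 1.0519*g^5 - 1.3773*g^4 + 3.1579*g^3 + 8.7566*g^2 - 1.4222*g - 1.4544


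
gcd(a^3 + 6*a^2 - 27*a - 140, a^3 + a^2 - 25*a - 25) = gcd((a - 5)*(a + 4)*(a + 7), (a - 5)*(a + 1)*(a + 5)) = a - 5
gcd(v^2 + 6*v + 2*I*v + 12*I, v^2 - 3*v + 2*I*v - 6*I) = v + 2*I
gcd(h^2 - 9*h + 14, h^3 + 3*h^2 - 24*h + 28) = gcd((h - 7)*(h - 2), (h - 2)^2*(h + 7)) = h - 2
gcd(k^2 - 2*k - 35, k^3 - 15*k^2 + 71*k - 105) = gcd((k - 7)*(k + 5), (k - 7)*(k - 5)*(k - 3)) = k - 7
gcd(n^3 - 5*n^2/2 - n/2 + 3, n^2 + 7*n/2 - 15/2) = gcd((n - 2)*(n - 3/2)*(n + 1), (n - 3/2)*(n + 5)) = n - 3/2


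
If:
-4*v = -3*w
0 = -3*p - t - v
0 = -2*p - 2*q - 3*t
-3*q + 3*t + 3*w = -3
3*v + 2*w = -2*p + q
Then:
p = 25/173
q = 101/173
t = -84/173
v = 9/173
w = 12/173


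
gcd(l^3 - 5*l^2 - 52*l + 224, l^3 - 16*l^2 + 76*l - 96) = l - 8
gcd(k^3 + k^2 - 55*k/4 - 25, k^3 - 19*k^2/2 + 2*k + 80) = k^2 - 3*k/2 - 10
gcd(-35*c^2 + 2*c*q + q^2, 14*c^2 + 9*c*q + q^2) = 7*c + q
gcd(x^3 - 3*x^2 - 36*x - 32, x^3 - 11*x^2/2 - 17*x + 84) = x + 4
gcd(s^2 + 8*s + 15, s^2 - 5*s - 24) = s + 3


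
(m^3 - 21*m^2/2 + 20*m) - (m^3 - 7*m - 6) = -21*m^2/2 + 27*m + 6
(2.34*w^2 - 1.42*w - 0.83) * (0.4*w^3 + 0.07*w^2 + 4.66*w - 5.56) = 0.936*w^5 - 0.4042*w^4 + 10.473*w^3 - 19.6857*w^2 + 4.0274*w + 4.6148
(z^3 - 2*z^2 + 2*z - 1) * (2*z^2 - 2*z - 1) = 2*z^5 - 6*z^4 + 7*z^3 - 4*z^2 + 1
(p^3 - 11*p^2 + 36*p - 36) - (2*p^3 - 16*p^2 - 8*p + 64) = -p^3 + 5*p^2 + 44*p - 100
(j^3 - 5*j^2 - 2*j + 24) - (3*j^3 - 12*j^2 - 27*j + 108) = -2*j^3 + 7*j^2 + 25*j - 84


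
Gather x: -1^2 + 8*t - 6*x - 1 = 8*t - 6*x - 2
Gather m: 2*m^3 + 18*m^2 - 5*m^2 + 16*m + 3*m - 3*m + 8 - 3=2*m^3 + 13*m^2 + 16*m + 5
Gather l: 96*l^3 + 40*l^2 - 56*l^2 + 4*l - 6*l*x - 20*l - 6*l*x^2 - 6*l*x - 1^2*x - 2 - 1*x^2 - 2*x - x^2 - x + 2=96*l^3 - 16*l^2 + l*(-6*x^2 - 12*x - 16) - 2*x^2 - 4*x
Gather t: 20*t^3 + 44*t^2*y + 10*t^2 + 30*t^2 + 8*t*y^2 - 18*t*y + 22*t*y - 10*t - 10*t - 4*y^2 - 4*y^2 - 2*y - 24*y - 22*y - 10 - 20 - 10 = 20*t^3 + t^2*(44*y + 40) + t*(8*y^2 + 4*y - 20) - 8*y^2 - 48*y - 40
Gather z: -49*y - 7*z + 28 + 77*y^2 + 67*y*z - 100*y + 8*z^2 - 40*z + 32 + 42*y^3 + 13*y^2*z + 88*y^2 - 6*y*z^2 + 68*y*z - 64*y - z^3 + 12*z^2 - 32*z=42*y^3 + 165*y^2 - 213*y - z^3 + z^2*(20 - 6*y) + z*(13*y^2 + 135*y - 79) + 60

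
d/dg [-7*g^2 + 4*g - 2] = 4 - 14*g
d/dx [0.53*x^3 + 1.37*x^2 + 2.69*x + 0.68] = 1.59*x^2 + 2.74*x + 2.69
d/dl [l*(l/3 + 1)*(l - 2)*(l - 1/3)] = 4*l^3/3 + 2*l^2/3 - 38*l/9 + 2/3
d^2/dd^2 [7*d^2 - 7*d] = 14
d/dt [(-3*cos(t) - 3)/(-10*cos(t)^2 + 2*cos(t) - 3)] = 15*(4*cos(t) + cos(2*t))*sin(t)/(10*sin(t)^2 + 2*cos(t) - 13)^2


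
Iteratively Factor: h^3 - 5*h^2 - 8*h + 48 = (h - 4)*(h^2 - h - 12) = (h - 4)*(h + 3)*(h - 4)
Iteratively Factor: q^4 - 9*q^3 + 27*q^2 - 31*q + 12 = (q - 1)*(q^3 - 8*q^2 + 19*q - 12) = (q - 4)*(q - 1)*(q^2 - 4*q + 3) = (q - 4)*(q - 1)^2*(q - 3)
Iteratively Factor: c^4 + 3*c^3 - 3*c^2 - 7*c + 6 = (c + 2)*(c^3 + c^2 - 5*c + 3) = (c - 1)*(c + 2)*(c^2 + 2*c - 3) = (c - 1)*(c + 2)*(c + 3)*(c - 1)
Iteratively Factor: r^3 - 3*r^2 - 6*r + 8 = (r + 2)*(r^2 - 5*r + 4) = (r - 1)*(r + 2)*(r - 4)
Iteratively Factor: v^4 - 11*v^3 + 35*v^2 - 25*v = (v)*(v^3 - 11*v^2 + 35*v - 25) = v*(v - 5)*(v^2 - 6*v + 5) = v*(v - 5)^2*(v - 1)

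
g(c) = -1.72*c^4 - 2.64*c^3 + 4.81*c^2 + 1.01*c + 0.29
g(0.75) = 2.10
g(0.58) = 1.78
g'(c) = -6.88*c^3 - 7.92*c^2 + 9.62*c + 1.01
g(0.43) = 1.34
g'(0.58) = 2.58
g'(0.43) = 3.14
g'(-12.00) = 10633.73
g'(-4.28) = 354.17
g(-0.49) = 1.16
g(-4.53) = -384.47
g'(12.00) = -12912.67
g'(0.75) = 0.87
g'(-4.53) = 434.47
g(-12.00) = -30423.19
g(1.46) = -4.01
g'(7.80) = -3670.72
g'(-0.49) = -4.80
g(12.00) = -39522.79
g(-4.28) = -286.11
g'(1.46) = -23.24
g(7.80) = -7318.60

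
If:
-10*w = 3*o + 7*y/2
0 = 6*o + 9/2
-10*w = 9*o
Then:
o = -3/4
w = 27/40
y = -9/7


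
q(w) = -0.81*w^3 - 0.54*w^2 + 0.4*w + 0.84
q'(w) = -2.43*w^2 - 1.08*w + 0.4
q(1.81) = -5.01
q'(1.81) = -9.52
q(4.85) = -102.33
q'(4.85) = -62.00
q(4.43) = -78.41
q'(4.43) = -52.07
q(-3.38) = 24.60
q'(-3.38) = -23.71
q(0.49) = 0.81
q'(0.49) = -0.71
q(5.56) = -152.85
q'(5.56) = -80.72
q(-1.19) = 0.96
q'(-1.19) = -1.76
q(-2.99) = 16.47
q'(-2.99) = -18.10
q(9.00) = -629.79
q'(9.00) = -206.15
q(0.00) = 0.84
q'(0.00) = 0.40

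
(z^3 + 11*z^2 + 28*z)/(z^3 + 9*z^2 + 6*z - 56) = z/(z - 2)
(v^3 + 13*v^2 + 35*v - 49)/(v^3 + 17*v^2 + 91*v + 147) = (v - 1)/(v + 3)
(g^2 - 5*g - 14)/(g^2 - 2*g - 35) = (g + 2)/(g + 5)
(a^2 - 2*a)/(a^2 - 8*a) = (a - 2)/(a - 8)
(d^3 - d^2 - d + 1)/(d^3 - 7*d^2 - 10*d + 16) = (d^2 - 1)/(d^2 - 6*d - 16)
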